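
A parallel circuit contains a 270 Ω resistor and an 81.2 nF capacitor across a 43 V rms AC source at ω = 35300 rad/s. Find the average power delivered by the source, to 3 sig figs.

X_C = 1/(ωC) = 349 Ω
Parallel: admittances add. Y = 1/R + jωC
Y = (0.00370 + j0.00287) S
|Y| = 0.00468 S → |Z| = 1/|Y| = 214 Ω, ∠Z = −∠Y = -37.7°
I = V/|Z| = 201 mA
P = VI cos φ = 43 × 0.201 × cos(-37.7°) = 6.85 W

6.85 W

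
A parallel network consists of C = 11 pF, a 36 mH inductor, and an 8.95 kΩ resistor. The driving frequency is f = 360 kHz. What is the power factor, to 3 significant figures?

ω = 2πf = 2.262e+06 rad/s
X_L = ωL = 81400 Ω
X_C = 1/(ωC) = 40200 Ω
Parallel: admittances add. Y = 1/R + 1/(jωL) + jωC
Y = (0.000112 + j1.26e-05) S
|Y| = 0.000112 S → |Z| = 1/|Y| = 8890 Ω, ∠Z = −∠Y = -6.43°
cos φ = cos(-6.43°) = 0.994

0.994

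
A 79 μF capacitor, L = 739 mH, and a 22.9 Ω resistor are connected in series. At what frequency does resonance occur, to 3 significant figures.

20.8 Hz

ω₀ = 1/√(LC) = 1/√(0.739 × 7.9e-05) = 130.9 rad/s
f₀ = ω₀/(2π) = 20.8 Hz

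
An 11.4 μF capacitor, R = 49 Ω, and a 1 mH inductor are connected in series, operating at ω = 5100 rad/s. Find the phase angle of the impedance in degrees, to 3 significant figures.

X_L = ωL = 5.10 Ω
X_C = 1/(ωC) = 17.2 Ω
Net reactance X = X_L − X_C = -12.1 Ω
Z = 49.0 − j12.1 Ω
|Z| = √(49.0² + 12.1²) = 50.5 Ω
∠Z = arctan(-12.1/49.0) = -13.9°

-13.9°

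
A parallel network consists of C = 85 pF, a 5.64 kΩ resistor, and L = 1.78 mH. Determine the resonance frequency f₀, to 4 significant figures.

ω₀ = 1/√(LC) = 1/√(0.00178 × 8.5e-11) = 2.571e+06 rad/s
f₀ = ω₀/(2π) = 409.2 kHz

409.2 kHz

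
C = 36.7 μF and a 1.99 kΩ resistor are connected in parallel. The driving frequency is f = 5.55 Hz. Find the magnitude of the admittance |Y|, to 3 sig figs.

1.37 mS

ω = 2πf = 34.87 rad/s
X_C = 1/(ωC) = 781 Ω
Parallel: admittances add. Y = 1/R + jωC
Y = (0.000503 + j0.00128) S
|Y| = 0.00137 S → |Z| = 1/|Y| = 727 Ω, ∠Z = −∠Y = -68.6°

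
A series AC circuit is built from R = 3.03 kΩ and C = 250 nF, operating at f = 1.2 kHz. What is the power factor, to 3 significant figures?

ω = 2πf = 7540 rad/s
X_C = 1/(ωC) = 531 Ω
Z = 3030 − j531 Ω
|Z| = √(3030² + 531²) = 3080 Ω
∠Z = arctan(-531/3030) = -9.93°
cos φ = cos(-9.93°) = 0.985

0.985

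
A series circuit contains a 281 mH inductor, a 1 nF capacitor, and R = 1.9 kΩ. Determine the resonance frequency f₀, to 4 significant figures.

ω₀ = 1/√(LC) = 1/√(0.281 × 1e-09) = 59650 rad/s
f₀ = ω₀/(2π) = 9.494 kHz

9.494 kHz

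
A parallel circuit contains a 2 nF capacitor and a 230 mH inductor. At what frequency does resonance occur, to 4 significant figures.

7.421 kHz

ω₀ = 1/√(LC) = 1/√(0.23 × 2e-09) = 46630 rad/s
f₀ = ω₀/(2π) = 7.421 kHz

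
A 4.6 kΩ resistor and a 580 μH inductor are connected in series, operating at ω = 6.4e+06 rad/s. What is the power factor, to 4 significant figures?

0.7782

X_L = ωL = 3712 Ω
Z = 4600 + j3712 Ω
|Z| = √(4600² + 3712²) = 5911 Ω
∠Z = arctan(3712/4600) = 38.90°
cos φ = cos(38.90°) = 0.7782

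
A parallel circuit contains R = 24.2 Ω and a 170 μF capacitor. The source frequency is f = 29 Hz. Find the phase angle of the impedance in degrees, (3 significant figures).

ω = 2πf = 182.2 rad/s
X_C = 1/(ωC) = 32.3 Ω
Parallel: admittances add. Y = 1/R + jωC
Y = (0.0413 + j0.0310) S
|Y| = 0.0516 S → |Z| = 1/|Y| = 19.4 Ω, ∠Z = −∠Y = -36.9°

-36.9°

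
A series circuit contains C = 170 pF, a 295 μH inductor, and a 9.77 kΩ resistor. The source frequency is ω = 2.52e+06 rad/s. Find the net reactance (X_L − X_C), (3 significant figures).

-1590 Ω

X_L = ωL = 743 Ω
X_C = 1/(ωC) = 2330 Ω
X = 743 − 2330 = -1590 Ω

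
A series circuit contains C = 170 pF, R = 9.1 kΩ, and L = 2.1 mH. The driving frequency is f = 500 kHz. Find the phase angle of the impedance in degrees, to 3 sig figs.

ω = 2πf = 3.142e+06 rad/s
X_L = ωL = 6600 Ω
X_C = 1/(ωC) = 1870 Ω
Net reactance X = X_L − X_C = 4720 Ω
Z = 9100 + j4720 Ω
|Z| = √(9100² + 4720²) = 10300 Ω
∠Z = arctan(4720/9100) = 27.4°

27.4°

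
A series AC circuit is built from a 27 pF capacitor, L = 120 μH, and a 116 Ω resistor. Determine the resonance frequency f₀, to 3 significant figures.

2.80 MHz

ω₀ = 1/√(LC) = 1/√(0.00012 × 2.7e-11) = 1.757e+07 rad/s
f₀ = ω₀/(2π) = 2.80 MHz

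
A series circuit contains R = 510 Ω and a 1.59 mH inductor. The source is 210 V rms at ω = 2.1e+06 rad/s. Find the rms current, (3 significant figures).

X_L = ωL = 3340 Ω
Z = 510 + j3340 Ω
|Z| = √(510² + 3340²) = 3380 Ω
I = V/|Z| = 210/3380 = 62.2 mA

62.2 mA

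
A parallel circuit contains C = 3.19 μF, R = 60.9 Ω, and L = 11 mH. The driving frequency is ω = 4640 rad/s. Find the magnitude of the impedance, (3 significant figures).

58.5 Ω

X_L = ωL = 51.0 Ω
X_C = 1/(ωC) = 67.6 Ω
Parallel: admittances add. Y = 1/R + 1/(jωL) + jωC
Y = (0.0164 − j0.00479) S
|Y| = 0.0171 S → |Z| = 1/|Y| = 58.5 Ω, ∠Z = −∠Y = 16.3°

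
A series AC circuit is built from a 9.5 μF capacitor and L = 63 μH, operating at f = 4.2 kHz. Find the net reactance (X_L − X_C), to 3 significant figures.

ω = 2πf = 26390 rad/s
X_L = ωL = 1.66 Ω
X_C = 1/(ωC) = 3.99 Ω
X = 1.66 − 3.99 = -2.33 Ω

-2.33 Ω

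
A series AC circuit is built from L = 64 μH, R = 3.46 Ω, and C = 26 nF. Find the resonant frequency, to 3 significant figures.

123 kHz

ω₀ = 1/√(LC) = 1/√(6.4e-05 × 2.6e-08) = 775200 rad/s
f₀ = ω₀/(2π) = 123 kHz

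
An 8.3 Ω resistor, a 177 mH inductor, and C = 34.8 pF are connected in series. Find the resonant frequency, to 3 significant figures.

64.1 kHz

ω₀ = 1/√(LC) = 1/√(0.177 × 3.48e-11) = 402900 rad/s
f₀ = ω₀/(2π) = 64.1 kHz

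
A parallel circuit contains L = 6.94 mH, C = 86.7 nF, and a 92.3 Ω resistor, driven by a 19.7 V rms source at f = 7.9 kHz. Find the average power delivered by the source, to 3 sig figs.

ω = 2πf = 49640 rad/s
X_L = ωL = 344 Ω
X_C = 1/(ωC) = 232 Ω
Parallel: admittances add. Y = 1/R + 1/(jωL) + jωC
Y = (0.0108 + j0.00140) S
|Y| = 0.0109 S → |Z| = 1/|Y| = 91.5 Ω, ∠Z = −∠Y = -7.37°
I = V/|Z| = 215 mA
P = VI cos φ = 19.7 × 0.215 × cos(-7.37°) = 4.20 W

4.20 W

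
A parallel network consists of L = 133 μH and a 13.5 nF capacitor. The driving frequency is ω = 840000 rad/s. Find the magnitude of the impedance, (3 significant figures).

X_L = ωL = 112 Ω
X_C = 1/(ωC) = 88.2 Ω
Parallel: admittances add. Y = 1/(jωL) + jωC
Y = (0 + j0.00239) S
|Y| = 0.00239 S → |Z| = 1/|Y| = 419 Ω, ∠Z = −∠Y = -90.0°

419 Ω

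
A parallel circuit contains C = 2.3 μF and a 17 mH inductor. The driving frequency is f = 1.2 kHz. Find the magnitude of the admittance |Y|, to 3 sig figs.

9.54 mS

ω = 2πf = 7540 rad/s
X_L = ωL = 128 Ω
X_C = 1/(ωC) = 57.7 Ω
Parallel: admittances add. Y = 1/(jωL) + jωC
Y = (0 + j0.00954) S
|Y| = 0.00954 S → |Z| = 1/|Y| = 105 Ω, ∠Z = −∠Y = -90.0°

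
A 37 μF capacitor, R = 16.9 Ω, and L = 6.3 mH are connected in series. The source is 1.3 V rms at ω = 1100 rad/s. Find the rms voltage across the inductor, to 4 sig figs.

X_L = ωL = 6.930 Ω
X_C = 1/(ωC) = 24.57 Ω
Net reactance X = X_L − X_C = -17.64 Ω
Z = 16.90 − j17.64 Ω
|Z| = √(16.90² + 17.64²) = 24.43 Ω
I = V/|Z| = 53.22 mA
V_L = I·|Z_L| = 0.05322 × 6.930 = 0.3688 V

0.3688 V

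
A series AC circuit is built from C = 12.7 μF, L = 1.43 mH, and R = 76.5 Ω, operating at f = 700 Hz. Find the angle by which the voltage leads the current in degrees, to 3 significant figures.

ω = 2πf = 4398 rad/s
X_L = ωL = 6.29 Ω
X_C = 1/(ωC) = 17.9 Ω
Net reactance X = X_L − X_C = -11.6 Ω
Z = 76.5 − j11.6 Ω
|Z| = √(76.5² + 11.6²) = 77.4 Ω
∠Z = arctan(-11.6/76.5) = -8.63°

-8.63°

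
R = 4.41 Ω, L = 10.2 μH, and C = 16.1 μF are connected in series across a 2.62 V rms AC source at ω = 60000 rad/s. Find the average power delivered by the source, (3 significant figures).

X_L = ωL = 0.612 Ω
X_C = 1/(ωC) = 1.04 Ω
Net reactance X = X_L − X_C = -0.423 Ω
Z = 4.41 − j0.423 Ω
|Z| = √(4.41² + 0.423²) = 4.43 Ω
∠Z = arctan(-0.423/4.41) = -5.48°
I = V/|Z| = 591 mA
P = VI cos φ = 2.62 × 0.591 × cos(-5.48°) = 1.54 W

1.54 W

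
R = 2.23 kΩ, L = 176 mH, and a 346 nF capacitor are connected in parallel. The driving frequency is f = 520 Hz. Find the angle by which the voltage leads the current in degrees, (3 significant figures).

ω = 2πf = 3267 rad/s
X_L = ωL = 575 Ω
X_C = 1/(ωC) = 885 Ω
Parallel: admittances add. Y = 1/R + 1/(jωL) + jωC
Y = (0.000448 − j0.000609) S
|Y| = 0.000756 S → |Z| = 1/|Y| = 1320 Ω, ∠Z = −∠Y = 53.6°

53.6°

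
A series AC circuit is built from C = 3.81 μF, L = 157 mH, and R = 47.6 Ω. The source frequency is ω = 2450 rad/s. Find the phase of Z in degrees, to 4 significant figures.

X_L = ωL = 384.6 Ω
X_C = 1/(ωC) = 107.1 Ω
Net reactance X = X_L − X_C = 277.5 Ω
Z = 47.60 + j277.5 Ω
|Z| = √(47.60² + 277.5²) = 281.6 Ω
∠Z = arctan(277.5/47.60) = 80.27°

80.27°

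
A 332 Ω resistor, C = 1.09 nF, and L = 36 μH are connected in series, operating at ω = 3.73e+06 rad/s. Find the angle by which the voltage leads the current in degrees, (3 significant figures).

X_L = ωL = 134 Ω
X_C = 1/(ωC) = 246 Ω
Net reactance X = X_L − X_C = -112 Ω
Z = 332 − j112 Ω
|Z| = √(332² + 112²) = 350 Ω
∠Z = arctan(-112/332) = -18.6°

-18.6°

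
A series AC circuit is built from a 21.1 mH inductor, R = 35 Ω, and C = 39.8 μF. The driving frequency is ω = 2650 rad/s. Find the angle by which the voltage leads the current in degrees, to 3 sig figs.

53.0°

X_L = ωL = 55.9 Ω
X_C = 1/(ωC) = 9.48 Ω
Net reactance X = X_L − X_C = 46.4 Ω
Z = 35.0 + j46.4 Ω
|Z| = √(35.0² + 46.4²) = 58.1 Ω
∠Z = arctan(46.4/35.0) = 53.0°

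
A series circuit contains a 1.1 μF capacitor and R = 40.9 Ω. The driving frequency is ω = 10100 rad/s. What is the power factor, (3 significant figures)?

X_C = 1/(ωC) = 90.0 Ω
Z = 40.9 − j90.0 Ω
|Z| = √(40.9² + 90.0²) = 98.9 Ω
∠Z = arctan(-90.0/40.9) = -65.6°
cos φ = cos(-65.6°) = 0.414

0.414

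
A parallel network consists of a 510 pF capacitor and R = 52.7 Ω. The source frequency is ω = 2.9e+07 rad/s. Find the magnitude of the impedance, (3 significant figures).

41.6 Ω

X_C = 1/(ωC) = 67.6 Ω
Parallel: admittances add. Y = 1/R + jωC
Y = (0.0190 + j0.0148) S
|Y| = 0.0241 S → |Z| = 1/|Y| = 41.6 Ω, ∠Z = −∠Y = -37.9°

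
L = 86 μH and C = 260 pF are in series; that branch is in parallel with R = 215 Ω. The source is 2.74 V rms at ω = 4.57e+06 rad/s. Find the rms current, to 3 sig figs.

14.1 mA

X_L = ωL = 393 Ω
X_C = 1/(ωC) = 842 Ω
Branch 1: Z₁ = R = 215 Ω
Branch 2 (series LC): Z₂ = j(X_L − X_C) = −j449 Ω
Parallel: Z = Z₁Z₂/(Z₁+Z₂), |Z| = 194 Ω, ∠Z = -25.6°
I = V/|Z| = 2.74/194 = 14.1 mA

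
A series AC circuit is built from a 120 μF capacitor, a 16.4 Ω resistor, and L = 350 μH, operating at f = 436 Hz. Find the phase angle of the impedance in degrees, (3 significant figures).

ω = 2πf = 2739 rad/s
X_L = ωL = 0.959 Ω
X_C = 1/(ωC) = 3.04 Ω
Net reactance X = X_L − X_C = -2.08 Ω
Z = 16.4 − j2.08 Ω
|Z| = √(16.4² + 2.08²) = 16.5 Ω
∠Z = arctan(-2.08/16.4) = -7.24°

-7.24°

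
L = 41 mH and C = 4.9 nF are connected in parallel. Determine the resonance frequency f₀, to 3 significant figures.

11.2 kHz

ω₀ = 1/√(LC) = 1/√(0.041 × 4.9e-09) = 70550 rad/s
f₀ = ω₀/(2π) = 11.2 kHz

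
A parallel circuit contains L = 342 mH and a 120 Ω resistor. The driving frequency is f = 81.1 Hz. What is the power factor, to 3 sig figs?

ω = 2πf = 509.6 rad/s
X_L = ωL = 174 Ω
Parallel: admittances add. Y = 1/R + 1/(jωL)
Y = (0.00833 − j0.00574) S
|Y| = 0.0101 S → |Z| = 1/|Y| = 98.8 Ω, ∠Z = −∠Y = 34.6°
cos φ = cos(34.6°) = 0.824

0.824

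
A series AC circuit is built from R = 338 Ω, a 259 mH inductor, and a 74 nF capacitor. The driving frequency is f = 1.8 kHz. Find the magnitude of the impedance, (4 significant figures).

ω = 2πf = 11310 rad/s
X_L = ωL = 2929 Ω
X_C = 1/(ωC) = 1195 Ω
Net reactance X = X_L − X_C = 1734 Ω
Z = 338.0 + j1734 Ω
|Z| = √(338.0² + 1734²) = 1767 Ω

1767 Ω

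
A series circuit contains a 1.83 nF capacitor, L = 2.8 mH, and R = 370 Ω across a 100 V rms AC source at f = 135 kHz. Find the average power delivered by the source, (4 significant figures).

1.181 W

ω = 2πf = 848200 rad/s
X_L = ωL = 2375 Ω
X_C = 1/(ωC) = 644.2 Ω
Net reactance X = X_L − X_C = 1731 Ω
Z = 370.0 + j1731 Ω
|Z| = √(370.0² + 1731²) = 1770 Ω
∠Z = arctan(1731/370.0) = 77.93°
I = V/|Z| = 56.50 mA
P = VI cos φ = 100 × 0.05650 × cos(77.93°) = 1.181 W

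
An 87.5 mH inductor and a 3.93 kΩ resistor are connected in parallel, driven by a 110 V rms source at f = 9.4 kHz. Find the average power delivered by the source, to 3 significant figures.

ω = 2πf = 59060 rad/s
X_L = ωL = 5170 Ω
Parallel: admittances add. Y = 1/R + 1/(jωL)
Y = (0.000254 − j0.000194) S
|Y| = 0.000320 S → |Z| = 1/|Y| = 3130 Ω, ∠Z = −∠Y = 37.3°
I = V/|Z| = 35.2 mA
P = VI cos φ = 110 × 0.0352 × cos(37.3°) = 3.08 W

3.08 W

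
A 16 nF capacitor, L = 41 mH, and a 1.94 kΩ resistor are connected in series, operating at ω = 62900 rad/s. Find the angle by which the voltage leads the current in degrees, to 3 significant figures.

X_L = ωL = 2580 Ω
X_C = 1/(ωC) = 994 Ω
Net reactance X = X_L − X_C = 1590 Ω
Z = 1940 + j1590 Ω
|Z| = √(1940² + 1590²) = 2510 Ω
∠Z = arctan(1590/1940) = 39.3°

39.3°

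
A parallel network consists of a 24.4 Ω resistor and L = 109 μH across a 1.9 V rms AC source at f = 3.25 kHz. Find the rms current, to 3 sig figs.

857 mA

ω = 2πf = 20420 rad/s
X_L = ωL = 2.23 Ω
Parallel: admittances add. Y = 1/R + 1/(jωL)
Y = (0.0410 − j0.449) S
|Y| = 0.451 S → |Z| = 1/|Y| = 2.22 Ω, ∠Z = −∠Y = 84.8°
I = V/|Z| = 1.9/2.22 = 857 mA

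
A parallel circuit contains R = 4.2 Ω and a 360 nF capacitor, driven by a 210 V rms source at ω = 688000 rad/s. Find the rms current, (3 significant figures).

X_C = 1/(ωC) = 4.04 Ω
Parallel: admittances add. Y = 1/R + jωC
Y = (0.238 + j0.248) S
|Y| = 0.344 S → |Z| = 1/|Y| = 2.91 Ω, ∠Z = −∠Y = -46.1°
I = V/|Z| = 210/2.91 = 72.1 A

72.1 A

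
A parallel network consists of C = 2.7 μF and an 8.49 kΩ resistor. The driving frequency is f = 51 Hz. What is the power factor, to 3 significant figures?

ω = 2πf = 320.4 rad/s
X_C = 1/(ωC) = 1160 Ω
Parallel: admittances add. Y = 1/R + jωC
Y = (0.000118 + j0.000865) S
|Y| = 0.000873 S → |Z| = 1/|Y| = 1150 Ω, ∠Z = −∠Y = -82.2°
cos φ = cos(-82.2°) = 0.135

0.135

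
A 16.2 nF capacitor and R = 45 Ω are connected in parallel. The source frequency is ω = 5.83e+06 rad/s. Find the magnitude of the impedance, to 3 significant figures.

X_C = 1/(ωC) = 10.6 Ω
Parallel: admittances add. Y = 1/R + jωC
Y = (0.0222 + j0.0944) S
|Y| = 0.0970 S → |Z| = 1/|Y| = 10.3 Ω, ∠Z = −∠Y = -76.8°

10.3 Ω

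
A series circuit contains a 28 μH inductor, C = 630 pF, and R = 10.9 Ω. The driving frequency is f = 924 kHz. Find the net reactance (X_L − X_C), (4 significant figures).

-110.8 Ω

ω = 2πf = 5.806e+06 rad/s
X_L = ωL = 162.6 Ω
X_C = 1/(ωC) = 273.4 Ω
X = 162.6 − 273.4 = -110.8 Ω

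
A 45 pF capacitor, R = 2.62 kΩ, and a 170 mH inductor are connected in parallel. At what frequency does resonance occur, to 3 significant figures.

57.5 kHz

ω₀ = 1/√(LC) = 1/√(0.17 × 4.5e-11) = 361600 rad/s
f₀ = ω₀/(2π) = 57.5 kHz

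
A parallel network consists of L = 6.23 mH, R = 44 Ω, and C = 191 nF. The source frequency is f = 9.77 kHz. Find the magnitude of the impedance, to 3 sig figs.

40.8 Ω

ω = 2πf = 61390 rad/s
X_L = ωL = 382 Ω
X_C = 1/(ωC) = 85.3 Ω
Parallel: admittances add. Y = 1/R + 1/(jωL) + jωC
Y = (0.0227 + j0.00911) S
|Y| = 0.0245 S → |Z| = 1/|Y| = 40.8 Ω, ∠Z = −∠Y = -21.8°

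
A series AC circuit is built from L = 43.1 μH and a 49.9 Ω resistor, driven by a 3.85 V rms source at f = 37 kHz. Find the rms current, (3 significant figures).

ω = 2πf = 232500 rad/s
X_L = ωL = 10.0 Ω
Z = 49.9 + j10.0 Ω
|Z| = √(49.9² + 10.0²) = 50.9 Ω
I = V/|Z| = 3.85/50.9 = 75.6 mA

75.6 mA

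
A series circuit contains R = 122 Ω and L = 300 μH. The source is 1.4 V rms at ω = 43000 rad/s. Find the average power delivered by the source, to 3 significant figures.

15.9 mW

X_L = ωL = 12.9 Ω
Z = 122 + j12.9 Ω
|Z| = √(122² + 12.9²) = 123 Ω
∠Z = arctan(12.9/122) = 6.04°
I = V/|Z| = 11.4 mA
P = VI cos φ = 1.4 × 0.0114 × cos(6.04°) = 15.9 mW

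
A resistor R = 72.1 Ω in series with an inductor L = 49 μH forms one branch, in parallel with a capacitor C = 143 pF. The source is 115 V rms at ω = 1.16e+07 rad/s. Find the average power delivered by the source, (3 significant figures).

X_L = ωL = 568 Ω
X_C = 1/(ωC) = 603 Ω
Branch 1 (R+jX_L): Z₁ = 72.1 + j568 Ω, |Z₁| = 573 Ω
Branch 2 (−jX_C): Z₂ = −j603 Ω
Parallel: Z = Z₁Z₂/(Z₁+Z₂), |Z| = 4320 Ω, ∠Z = 18.3°
I = V/|Z| = 26.6 mA
P = VI cos φ = 115 × 0.0266 × cos(18.3°) = 2.90 W

2.90 W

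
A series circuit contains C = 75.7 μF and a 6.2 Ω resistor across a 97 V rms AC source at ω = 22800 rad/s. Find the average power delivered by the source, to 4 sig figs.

1.504 kW

X_C = 1/(ωC) = 0.5794 Ω
Z = 6.200 − j0.5794 Ω
|Z| = √(6.200² + 0.5794²) = 6.227 Ω
∠Z = arctan(-0.5794/6.200) = -5.339°
I = V/|Z| = 15.58 A
P = VI cos φ = 97 × 15.58 × cos(-5.339°) = 1.504 kW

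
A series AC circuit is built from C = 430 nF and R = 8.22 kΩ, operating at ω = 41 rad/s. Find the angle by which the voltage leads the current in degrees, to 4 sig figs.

X_C = 1/(ωC) = 56720 Ω
Z = 8220 − j56720 Ω
|Z| = √(8220² + 56720²) = 57310 Ω
∠Z = arctan(-56720/8220) = -81.75°

-81.75°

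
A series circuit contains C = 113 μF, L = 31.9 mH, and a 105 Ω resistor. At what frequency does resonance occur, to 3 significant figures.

83.8 Hz

ω₀ = 1/√(LC) = 1/√(0.0319 × 0.000113) = 526.7 rad/s
f₀ = ω₀/(2π) = 83.8 Hz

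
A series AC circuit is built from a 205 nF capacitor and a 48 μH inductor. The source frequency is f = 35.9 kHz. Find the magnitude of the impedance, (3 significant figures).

ω = 2πf = 225600 rad/s
X_L = ωL = 10.8 Ω
X_C = 1/(ωC) = 21.6 Ω
Net reactance X = X_L − X_C = -10.8 Ω
Z = − j10.8 Ω
|Z| = √(0² + 10.8²) = 10.8 Ω

10.8 Ω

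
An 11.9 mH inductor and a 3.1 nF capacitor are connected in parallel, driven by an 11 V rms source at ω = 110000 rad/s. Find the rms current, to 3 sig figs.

X_L = ωL = 1310 Ω
X_C = 1/(ωC) = 2930 Ω
Parallel: admittances add. Y = 1/(jωL) + jωC
Y = (0 − j0.000423) S
|Y| = 0.000423 S → |Z| = 1/|Y| = 2360 Ω, ∠Z = −∠Y = 90.0°
I = V/|Z| = 11/2360 = 4.65 mA

4.65 mA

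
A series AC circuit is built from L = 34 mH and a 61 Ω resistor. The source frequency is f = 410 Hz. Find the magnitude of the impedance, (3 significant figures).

107 Ω

ω = 2πf = 2576 rad/s
X_L = ωL = 87.6 Ω
Z = 61.0 + j87.6 Ω
|Z| = √(61.0² + 87.6²) = 107 Ω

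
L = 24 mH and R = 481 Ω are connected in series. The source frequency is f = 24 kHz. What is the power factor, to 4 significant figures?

ω = 2πf = 150800 rad/s
X_L = ωL = 3619 Ω
Z = 481.0 + j3619 Ω
|Z| = √(481.0² + 3619²) = 3651 Ω
∠Z = arctan(3619/481.0) = 82.43°
cos φ = cos(82.43°) = 0.1317

0.1317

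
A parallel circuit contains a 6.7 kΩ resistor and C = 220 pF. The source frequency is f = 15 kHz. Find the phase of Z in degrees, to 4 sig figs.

ω = 2πf = 94250 rad/s
X_C = 1/(ωC) = 48230 Ω
Parallel: admittances add. Y = 1/R + jωC
Y = (0.0001493 + j2.073e-05) S
|Y| = 0.0001507 S → |Z| = 1/|Y| = 6636 Ω, ∠Z = −∠Y = -7.909°

-7.909°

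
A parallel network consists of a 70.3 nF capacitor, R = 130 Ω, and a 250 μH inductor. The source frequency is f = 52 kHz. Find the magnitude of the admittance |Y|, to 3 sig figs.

ω = 2πf = 326700 rad/s
X_L = ωL = 81.7 Ω
X_C = 1/(ωC) = 43.5 Ω
Parallel: admittances add. Y = 1/R + 1/(jωL) + jωC
Y = (0.00769 + j0.0107) S
|Y| = 0.0132 S → |Z| = 1/|Y| = 75.8 Ω, ∠Z = −∠Y = -54.4°

13.2 mS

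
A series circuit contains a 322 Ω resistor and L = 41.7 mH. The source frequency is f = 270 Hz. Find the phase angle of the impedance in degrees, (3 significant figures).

ω = 2πf = 1696 rad/s
X_L = ωL = 70.7 Ω
Z = 322 + j70.7 Ω
|Z| = √(322² + 70.7²) = 330 Ω
∠Z = arctan(70.7/322) = 12.4°

12.4°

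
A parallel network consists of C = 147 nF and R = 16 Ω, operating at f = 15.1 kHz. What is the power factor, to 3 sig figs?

ω = 2πf = 94880 rad/s
X_C = 1/(ωC) = 71.7 Ω
Parallel: admittances add. Y = 1/R + jωC
Y = (0.0625 + j0.0139) S
|Y| = 0.0640 S → |Z| = 1/|Y| = 15.6 Ω, ∠Z = −∠Y = -12.6°
cos φ = cos(-12.6°) = 0.976

0.976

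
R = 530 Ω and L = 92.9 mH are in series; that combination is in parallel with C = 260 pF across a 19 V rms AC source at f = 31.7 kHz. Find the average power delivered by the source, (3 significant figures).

558 μW

ω = 2πf = 199200 rad/s
X_L = ωL = 18500 Ω
X_C = 1/(ωC) = 19300 Ω
Branch 1 (R+jX_L): Z₁ = 530 + j18500 Ω, |Z₁| = 18500 Ω
Branch 2 (−jX_C): Z₂ = −j19300 Ω
Parallel: Z = Z₁Z₂/(Z₁+Z₂), |Z| = 370000 Ω, ∠Z = 55.1°
I = V/|Z| = 51.3 μA
P = VI cos φ = 19 × 5.13e-05 × cos(55.1°) = 558 μW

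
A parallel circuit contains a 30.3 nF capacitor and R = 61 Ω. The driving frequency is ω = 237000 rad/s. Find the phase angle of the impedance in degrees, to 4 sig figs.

X_C = 1/(ωC) = 139.3 Ω
Parallel: admittances add. Y = 1/R + jωC
Y = (0.01639 + j0.007181) S
|Y| = 0.01790 S → |Z| = 1/|Y| = 55.87 Ω, ∠Z = −∠Y = -23.66°

-23.66°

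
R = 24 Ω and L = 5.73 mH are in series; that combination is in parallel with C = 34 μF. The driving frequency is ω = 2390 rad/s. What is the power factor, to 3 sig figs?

X_L = ωL = 13.7 Ω
X_C = 1/(ωC) = 12.3 Ω
Branch 1 (R+jX_L): Z₁ = 24.0 + j13.7 Ω, |Z₁| = 27.6 Ω
Branch 2 (−jX_C): Z₂ = −j12.3 Ω
Parallel: Z = Z₁Z₂/(Z₁+Z₂), |Z| = 14.1 Ω, ∠Z = -63.6°
cos φ = cos(-63.6°) = 0.445

0.445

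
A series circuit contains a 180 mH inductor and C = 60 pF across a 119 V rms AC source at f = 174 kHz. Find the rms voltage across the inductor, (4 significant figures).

ω = 2πf = 1.093e+06 rad/s
X_L = ωL = 196800 Ω
X_C = 1/(ωC) = 15240 Ω
Net reactance X = X_L − X_C = 181500 Ω
Z = j181500 Ω
|Z| = √(0² + 181500²) = 181500 Ω
I = V/|Z| = 655.5 μA
V_L = I·|Z_L| = 0.0006555 × 196800 = 129.0 V

129.0 V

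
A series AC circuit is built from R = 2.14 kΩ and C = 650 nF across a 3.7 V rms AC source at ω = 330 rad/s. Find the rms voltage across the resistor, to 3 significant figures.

X_C = 1/(ωC) = 4660 Ω
Z = 2140 − j4660 Ω
|Z| = √(2140² + 4660²) = 5130 Ω
I = V/|Z| = 721 μA
V_R = I·|Z_R| = 0.000721 × 2140 = 1.54 V

1.54 V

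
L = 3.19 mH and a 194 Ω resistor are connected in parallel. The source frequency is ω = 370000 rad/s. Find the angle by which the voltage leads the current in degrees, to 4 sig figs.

X_L = ωL = 1180 Ω
Parallel: admittances add. Y = 1/R + 1/(jωL)
Y = (0.005155 − j0.0008472) S
|Y| = 0.005224 S → |Z| = 1/|Y| = 191.4 Ω, ∠Z = −∠Y = 9.334°

9.334°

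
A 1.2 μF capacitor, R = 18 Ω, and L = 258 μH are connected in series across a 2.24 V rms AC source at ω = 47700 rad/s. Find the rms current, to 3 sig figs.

120 mA

X_L = ωL = 12.3 Ω
X_C = 1/(ωC) = 17.5 Ω
Net reactance X = X_L − X_C = -5.16 Ω
Z = 18.0 − j5.16 Ω
|Z| = √(18.0² + 5.16²) = 18.7 Ω
I = V/|Z| = 2.24/18.7 = 120 mA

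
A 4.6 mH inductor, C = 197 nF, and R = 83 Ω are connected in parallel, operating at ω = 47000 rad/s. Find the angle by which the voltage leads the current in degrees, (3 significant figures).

X_L = ωL = 216 Ω
X_C = 1/(ωC) = 108 Ω
Parallel: admittances add. Y = 1/R + 1/(jωL) + jωC
Y = (0.0120 + j0.00463) S
|Y| = 0.0129 S → |Z| = 1/|Y| = 77.5 Ω, ∠Z = −∠Y = -21.0°

-21.0°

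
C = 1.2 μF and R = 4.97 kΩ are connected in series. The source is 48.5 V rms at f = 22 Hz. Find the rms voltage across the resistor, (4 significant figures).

30.85 V

ω = 2πf = 138.2 rad/s
X_C = 1/(ωC) = 6029 Ω
Z = 4970 − j6029 Ω
|Z| = √(4970² + 6029²) = 7813 Ω
I = V/|Z| = 6.208 mA
V_R = I·|Z_R| = 0.006208 × 4970 = 30.85 V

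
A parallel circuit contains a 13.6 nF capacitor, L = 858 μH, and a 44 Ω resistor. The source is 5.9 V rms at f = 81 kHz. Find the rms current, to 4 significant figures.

136.8 mA

ω = 2πf = 508900 rad/s
X_L = ωL = 436.7 Ω
X_C = 1/(ωC) = 144.5 Ω
Parallel: admittances add. Y = 1/R + 1/(jωL) + jωC
Y = (0.02273 + j0.004631) S
|Y| = 0.02319 S → |Z| = 1/|Y| = 43.11 Ω, ∠Z = −∠Y = -11.52°
I = V/|Z| = 5.9/43.11 = 136.8 mA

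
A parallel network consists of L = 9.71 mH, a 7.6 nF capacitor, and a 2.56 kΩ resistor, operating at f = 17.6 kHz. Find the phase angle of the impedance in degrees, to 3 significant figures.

13.1°

ω = 2πf = 110600 rad/s
X_L = ωL = 1070 Ω
X_C = 1/(ωC) = 1190 Ω
Parallel: admittances add. Y = 1/R + 1/(jωL) + jωC
Y = (0.000391 − j9.09e-05) S
|Y| = 0.000401 S → |Z| = 1/|Y| = 2490 Ω, ∠Z = −∠Y = 13.1°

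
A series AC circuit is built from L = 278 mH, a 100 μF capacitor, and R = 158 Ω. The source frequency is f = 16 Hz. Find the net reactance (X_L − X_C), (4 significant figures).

ω = 2πf = 100.5 rad/s
X_L = ωL = 27.95 Ω
X_C = 1/(ωC) = 99.47 Ω
X = 27.95 − 99.47 = -71.52 Ω

-71.52 Ω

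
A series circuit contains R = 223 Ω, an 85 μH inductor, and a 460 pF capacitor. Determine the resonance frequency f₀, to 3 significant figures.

ω₀ = 1/√(LC) = 1/√(8.5e-05 × 4.6e-10) = 5.057e+06 rad/s
f₀ = ω₀/(2π) = 805 kHz

805 kHz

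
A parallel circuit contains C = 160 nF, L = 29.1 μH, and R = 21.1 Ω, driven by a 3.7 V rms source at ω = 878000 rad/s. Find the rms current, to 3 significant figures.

414 mA

X_L = ωL = 25.5 Ω
X_C = 1/(ωC) = 7.12 Ω
Parallel: admittances add. Y = 1/R + 1/(jωL) + jωC
Y = (0.0474 + j0.101) S
|Y| = 0.112 S → |Z| = 1/|Y| = 8.94 Ω, ∠Z = −∠Y = -64.9°
I = V/|Z| = 3.7/8.94 = 414 mA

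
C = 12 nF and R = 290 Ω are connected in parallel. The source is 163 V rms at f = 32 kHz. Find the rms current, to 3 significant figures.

ω = 2πf = 201100 rad/s
X_C = 1/(ωC) = 414 Ω
Parallel: admittances add. Y = 1/R + jωC
Y = (0.00345 + j0.00241) S
|Y| = 0.00421 S → |Z| = 1/|Y| = 238 Ω, ∠Z = −∠Y = -35.0°
I = V/|Z| = 163/238 = 686 mA

686 mA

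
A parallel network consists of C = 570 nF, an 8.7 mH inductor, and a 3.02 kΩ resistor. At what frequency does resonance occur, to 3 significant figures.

ω₀ = 1/√(LC) = 1/√(0.0087 × 5.7e-07) = 14200 rad/s
f₀ = ω₀/(2π) = 2.26 kHz

2.26 kHz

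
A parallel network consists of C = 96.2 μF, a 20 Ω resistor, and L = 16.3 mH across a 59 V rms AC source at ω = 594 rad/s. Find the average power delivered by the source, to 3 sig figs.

174 W

X_L = ωL = 9.68 Ω
X_C = 1/(ωC) = 17.5 Ω
Parallel: admittances add. Y = 1/R + 1/(jωL) + jωC
Y = (0.0500 − j0.0461) S
|Y| = 0.0680 S → |Z| = 1/|Y| = 14.7 Ω, ∠Z = −∠Y = 42.7°
I = V/|Z| = 4.01 A
P = VI cos φ = 59 × 4.01 × cos(42.7°) = 174 W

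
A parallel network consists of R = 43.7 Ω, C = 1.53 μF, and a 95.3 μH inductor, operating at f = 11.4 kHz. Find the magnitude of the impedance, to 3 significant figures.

23.0 Ω

ω = 2πf = 71630 rad/s
X_L = ωL = 6.83 Ω
X_C = 1/(ωC) = 9.12 Ω
Parallel: admittances add. Y = 1/R + 1/(jωL) + jωC
Y = (0.0229 − j0.0369) S
|Y| = 0.0434 S → |Z| = 1/|Y| = 23.0 Ω, ∠Z = −∠Y = 58.2°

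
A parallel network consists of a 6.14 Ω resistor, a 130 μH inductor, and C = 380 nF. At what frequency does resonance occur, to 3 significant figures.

22.6 kHz

ω₀ = 1/√(LC) = 1/√(0.00013 × 3.8e-07) = 142300 rad/s
f₀ = ω₀/(2π) = 22.6 kHz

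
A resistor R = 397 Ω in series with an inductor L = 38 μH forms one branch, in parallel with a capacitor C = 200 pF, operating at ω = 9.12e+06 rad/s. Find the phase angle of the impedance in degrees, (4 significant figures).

X_L = ωL = 346.6 Ω
X_C = 1/(ωC) = 548.2 Ω
Branch 1 (R+jX_L): Z₁ = 397.0 + j346.6 Ω, |Z₁| = 527.0 Ω
Branch 2 (−jX_C): Z₂ = −j548.2 Ω
Parallel: Z = Z₁Z₂/(Z₁+Z₂), |Z| = 648.8 Ω, ∠Z = -21.95°

-21.95°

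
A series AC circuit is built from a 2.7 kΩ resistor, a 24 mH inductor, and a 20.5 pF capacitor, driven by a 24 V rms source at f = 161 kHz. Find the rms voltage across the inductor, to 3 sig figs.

24.2 V

ω = 2πf = 1.012e+06 rad/s
X_L = ωL = 24300 Ω
X_C = 1/(ωC) = 48200 Ω
Net reactance X = X_L − X_C = -23900 Ω
Z = 2700 − j23900 Ω
|Z| = √(2700² + 23900²) = 24100 Ω
I = V/|Z| = 996 μA
V_L = I·|Z_L| = 0.000996 × 24300 = 24.2 V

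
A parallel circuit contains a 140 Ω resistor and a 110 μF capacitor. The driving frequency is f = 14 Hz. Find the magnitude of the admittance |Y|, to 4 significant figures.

12.03 mS

ω = 2πf = 87.96 rad/s
X_C = 1/(ωC) = 103.3 Ω
Parallel: admittances add. Y = 1/R + jωC
Y = (0.007143 + j0.009676) S
|Y| = 0.01203 S → |Z| = 1/|Y| = 83.15 Ω, ∠Z = −∠Y = -53.57°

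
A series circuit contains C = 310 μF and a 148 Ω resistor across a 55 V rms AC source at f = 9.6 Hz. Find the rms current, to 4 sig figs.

349.5 mA

ω = 2πf = 60.32 rad/s
X_C = 1/(ωC) = 53.48 Ω
Z = 148.0 − j53.48 Ω
|Z| = √(148.0² + 53.48²) = 157.4 Ω
I = V/|Z| = 55/157.4 = 349.5 mA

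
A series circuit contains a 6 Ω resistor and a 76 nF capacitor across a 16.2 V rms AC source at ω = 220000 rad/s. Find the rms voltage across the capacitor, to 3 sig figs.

X_C = 1/(ωC) = 59.8 Ω
Z = 6.00 − j59.8 Ω
|Z| = √(6.00² + 59.8²) = 60.1 Ω
I = V/|Z| = 270 mA
V_C = I·|Z_C| = 0.270 × 59.8 = 16.1 V

16.1 V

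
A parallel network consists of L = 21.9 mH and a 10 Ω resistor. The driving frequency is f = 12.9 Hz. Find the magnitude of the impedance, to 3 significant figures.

ω = 2πf = 81.05 rad/s
X_L = ωL = 1.78 Ω
Parallel: admittances add. Y = 1/R + 1/(jωL)
Y = (0.100 − j0.563) S
|Y| = 0.572 S → |Z| = 1/|Y| = 1.75 Ω, ∠Z = −∠Y = 79.9°

1.75 Ω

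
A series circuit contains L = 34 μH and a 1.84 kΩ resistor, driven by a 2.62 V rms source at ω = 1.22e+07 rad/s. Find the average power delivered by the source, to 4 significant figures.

X_L = ωL = 414.8 Ω
Z = 1840 + j414.8 Ω
|Z| = √(1840² + 414.8²) = 1886 Ω
∠Z = arctan(414.8/1840) = 12.70°
I = V/|Z| = 1.389 mA
P = VI cos φ = 2.62 × 0.001389 × cos(12.70°) = 3.550 mW

3.550 mW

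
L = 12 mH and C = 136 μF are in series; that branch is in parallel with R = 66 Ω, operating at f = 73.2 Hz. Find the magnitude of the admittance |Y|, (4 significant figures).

ω = 2πf = 459.9 rad/s
X_L = ωL = 5.519 Ω
X_C = 1/(ωC) = 15.99 Ω
Branch 1: Z₁ = R = 66.00 Ω
Branch 2 (series LC): Z₂ = j(X_L − X_C) = −j10.47 Ω
Parallel: Z = Z₁Z₂/(Z₁+Z₂), |Z| = 10.34 Ω, ∠Z = -80.99°
|Y| = 1/|Z| = 96.72 mS

96.72 mS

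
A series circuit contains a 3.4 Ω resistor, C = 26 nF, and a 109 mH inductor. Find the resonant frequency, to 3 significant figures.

ω₀ = 1/√(LC) = 1/√(0.109 × 2.6e-08) = 18780 rad/s
f₀ = ω₀/(2π) = 2.99 kHz

2.99 kHz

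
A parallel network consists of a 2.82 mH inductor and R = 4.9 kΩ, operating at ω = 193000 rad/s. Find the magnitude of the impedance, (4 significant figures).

540.9 Ω

X_L = ωL = 544.3 Ω
Parallel: admittances add. Y = 1/R + 1/(jωL)
Y = (0.0002041 − j0.001837) S
|Y| = 0.001849 S → |Z| = 1/|Y| = 540.9 Ω, ∠Z = −∠Y = 83.66°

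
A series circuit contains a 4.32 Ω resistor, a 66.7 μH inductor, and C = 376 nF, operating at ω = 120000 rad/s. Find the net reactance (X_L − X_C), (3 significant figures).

-14.2 Ω

X_L = ωL = 8.00 Ω
X_C = 1/(ωC) = 22.2 Ω
X = 8.00 − 22.2 = -14.2 Ω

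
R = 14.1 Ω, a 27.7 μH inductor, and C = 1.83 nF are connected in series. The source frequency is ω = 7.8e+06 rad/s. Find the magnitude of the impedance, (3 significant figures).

147 Ω

X_L = ωL = 216 Ω
X_C = 1/(ωC) = 70.1 Ω
Net reactance X = X_L − X_C = 146 Ω
Z = 14.1 + j146 Ω
|Z| = √(14.1² + 146²) = 147 Ω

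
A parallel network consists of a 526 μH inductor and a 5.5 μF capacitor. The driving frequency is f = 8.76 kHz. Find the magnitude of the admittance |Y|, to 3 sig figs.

268 mS

ω = 2πf = 55040 rad/s
X_L = ωL = 29.0 Ω
X_C = 1/(ωC) = 3.30 Ω
Parallel: admittances add. Y = 1/(jωL) + jωC
Y = (0 + j0.268) S
|Y| = 0.268 S → |Z| = 1/|Y| = 3.73 Ω, ∠Z = −∠Y = -90.0°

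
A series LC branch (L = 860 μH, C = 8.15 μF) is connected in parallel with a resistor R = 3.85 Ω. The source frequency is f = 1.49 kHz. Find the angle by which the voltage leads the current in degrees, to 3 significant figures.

-37.3°

ω = 2πf = 9362 rad/s
X_L = ωL = 8.05 Ω
X_C = 1/(ωC) = 13.1 Ω
Branch 1: Z₁ = R = 3.85 Ω
Branch 2 (series LC): Z₂ = j(X_L − X_C) = −j5.05 Ω
Parallel: Z = Z₁Z₂/(Z₁+Z₂), |Z| = 3.06 Ω, ∠Z = -37.3°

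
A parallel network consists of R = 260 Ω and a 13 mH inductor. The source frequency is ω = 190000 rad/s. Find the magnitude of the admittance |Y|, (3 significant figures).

3.87 mS

X_L = ωL = 2470 Ω
Parallel: admittances add. Y = 1/R + 1/(jωL)
Y = (0.00385 − j0.000405) S
|Y| = 0.00387 S → |Z| = 1/|Y| = 259 Ω, ∠Z = −∠Y = 6.01°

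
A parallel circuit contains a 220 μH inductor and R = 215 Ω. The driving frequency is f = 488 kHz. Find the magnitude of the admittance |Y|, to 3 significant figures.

4.88 mS

ω = 2πf = 3.066e+06 rad/s
X_L = ωL = 675 Ω
Parallel: admittances add. Y = 1/R + 1/(jωL)
Y = (0.00465 − j0.00148) S
|Y| = 0.00488 S → |Z| = 1/|Y| = 205 Ω, ∠Z = −∠Y = 17.7°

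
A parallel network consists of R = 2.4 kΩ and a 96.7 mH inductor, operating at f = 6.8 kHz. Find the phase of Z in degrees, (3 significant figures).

ω = 2πf = 42730 rad/s
X_L = ωL = 4130 Ω
Parallel: admittances add. Y = 1/R + 1/(jωL)
Y = (0.000417 − j0.000242) S
|Y| = 0.000482 S → |Z| = 1/|Y| = 2080 Ω, ∠Z = −∠Y = 30.2°

30.2°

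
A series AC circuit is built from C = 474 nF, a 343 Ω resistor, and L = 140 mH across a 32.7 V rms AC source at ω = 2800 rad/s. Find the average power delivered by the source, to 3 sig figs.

1.48 W

X_L = ωL = 392 Ω
X_C = 1/(ωC) = 753 Ω
Net reactance X = X_L − X_C = -361 Ω
Z = 343 − j361 Ω
|Z| = √(343² + 361²) = 498 Ω
∠Z = arctan(-361/343) = -46.5°
I = V/|Z| = 65.6 mA
P = VI cos φ = 32.7 × 0.0656 × cos(-46.5°) = 1.48 W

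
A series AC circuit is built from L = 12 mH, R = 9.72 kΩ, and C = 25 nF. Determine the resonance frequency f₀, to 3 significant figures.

ω₀ = 1/√(LC) = 1/√(0.012 × 2.5e-08) = 57740 rad/s
f₀ = ω₀/(2π) = 9.19 kHz

9.19 kHz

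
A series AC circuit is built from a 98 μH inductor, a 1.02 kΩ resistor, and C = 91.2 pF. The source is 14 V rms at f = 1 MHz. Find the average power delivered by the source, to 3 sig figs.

ω = 2πf = 6.283e+06 rad/s
X_L = ωL = 616 Ω
X_C = 1/(ωC) = 1750 Ω
Net reactance X = X_L − X_C = -1130 Ω
Z = 1020 − j1130 Ω
|Z| = √(1020² + 1130²) = 1520 Ω
∠Z = arctan(-1130/1020) = -47.9°
I = V/|Z| = 9.20 mA
P = VI cos φ = 14 × 0.00920 × cos(-47.9°) = 86.3 mW

86.3 mW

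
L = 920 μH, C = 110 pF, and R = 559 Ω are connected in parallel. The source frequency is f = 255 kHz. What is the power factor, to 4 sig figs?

0.9628

ω = 2πf = 1.602e+06 rad/s
X_L = ωL = 1474 Ω
X_C = 1/(ωC) = 5674 Ω
Parallel: admittances add. Y = 1/R + 1/(jωL) + jωC
Y = (0.001789 − j0.0005022) S
|Y| = 0.001858 S → |Z| = 1/|Y| = 538.2 Ω, ∠Z = −∠Y = 15.68°
cos φ = cos(15.68°) = 0.9628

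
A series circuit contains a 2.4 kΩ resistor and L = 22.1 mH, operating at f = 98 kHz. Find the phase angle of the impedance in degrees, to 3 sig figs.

ω = 2πf = 615800 rad/s
X_L = ωL = 13600 Ω
Z = 2400 + j13600 Ω
|Z| = √(2400² + 13600²) = 13800 Ω
∠Z = arctan(13600/2400) = 80.0°

80.0°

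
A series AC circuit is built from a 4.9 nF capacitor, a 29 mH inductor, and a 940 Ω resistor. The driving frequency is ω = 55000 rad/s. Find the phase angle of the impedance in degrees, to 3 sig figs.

-66.0°

X_L = ωL = 1600 Ω
X_C = 1/(ωC) = 3710 Ω
Net reactance X = X_L − X_C = -2120 Ω
Z = 940 − j2120 Ω
|Z| = √(940² + 2120²) = 2320 Ω
∠Z = arctan(-2120/940) = -66.0°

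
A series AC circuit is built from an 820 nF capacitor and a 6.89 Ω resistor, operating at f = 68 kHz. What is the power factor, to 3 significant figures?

ω = 2πf = 427300 rad/s
X_C = 1/(ωC) = 2.85 Ω
Z = 6.89 − j2.85 Ω
|Z| = √(6.89² + 2.85²) = 7.46 Ω
∠Z = arctan(-2.85/6.89) = -22.5°
cos φ = cos(-22.5°) = 0.924

0.924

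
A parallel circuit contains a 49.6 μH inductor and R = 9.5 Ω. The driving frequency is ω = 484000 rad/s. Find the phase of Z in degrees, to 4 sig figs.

21.59°

X_L = ωL = 24.01 Ω
Parallel: admittances add. Y = 1/R + 1/(jωL)
Y = (0.1053 − j0.04166) S
|Y| = 0.1132 S → |Z| = 1/|Y| = 8.833 Ω, ∠Z = −∠Y = 21.59°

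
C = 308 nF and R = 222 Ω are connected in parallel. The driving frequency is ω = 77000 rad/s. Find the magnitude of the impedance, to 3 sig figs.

41.4 Ω

X_C = 1/(ωC) = 42.2 Ω
Parallel: admittances add. Y = 1/R + jωC
Y = (0.00450 + j0.0237) S
|Y| = 0.0241 S → |Z| = 1/|Y| = 41.4 Ω, ∠Z = −∠Y = -79.2°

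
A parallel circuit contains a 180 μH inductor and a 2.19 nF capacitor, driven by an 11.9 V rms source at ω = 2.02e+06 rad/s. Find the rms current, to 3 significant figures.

19.9 mA

X_L = ωL = 364 Ω
X_C = 1/(ωC) = 226 Ω
Parallel: admittances add. Y = 1/(jωL) + jωC
Y = (0 + j0.00167) S
|Y| = 0.00167 S → |Z| = 1/|Y| = 598 Ω, ∠Z = −∠Y = -90.0°
I = V/|Z| = 11.9/598 = 19.9 mA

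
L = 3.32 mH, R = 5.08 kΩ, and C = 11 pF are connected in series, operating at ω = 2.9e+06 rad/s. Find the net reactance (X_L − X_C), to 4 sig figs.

X_L = ωL = 9628 Ω
X_C = 1/(ωC) = 31350 Ω
X = 9628 − 31350 = -21720 Ω

-21720 Ω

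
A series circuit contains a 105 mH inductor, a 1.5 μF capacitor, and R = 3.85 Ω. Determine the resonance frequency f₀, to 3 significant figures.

401 Hz

ω₀ = 1/√(LC) = 1/√(0.105 × 1.5e-06) = 2520 rad/s
f₀ = ω₀/(2π) = 401 Hz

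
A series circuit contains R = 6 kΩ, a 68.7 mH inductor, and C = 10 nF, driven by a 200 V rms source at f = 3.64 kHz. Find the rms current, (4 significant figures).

ω = 2πf = 22870 rad/s
X_L = ωL = 1571 Ω
X_C = 1/(ωC) = 4372 Ω
Net reactance X = X_L − X_C = -2801 Ω
Z = 6000 − j2801 Ω
|Z| = √(6000² + 2801²) = 6622 Ω
I = V/|Z| = 200/6622 = 30.20 mA

30.20 mA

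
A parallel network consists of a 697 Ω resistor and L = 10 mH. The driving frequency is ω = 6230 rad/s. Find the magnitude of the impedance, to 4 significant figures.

X_L = ωL = 62.30 Ω
Parallel: admittances add. Y = 1/R + 1/(jωL)
Y = (0.001435 − j0.01605) S
|Y| = 0.01612 S → |Z| = 1/|Y| = 62.05 Ω, ∠Z = −∠Y = 84.89°

62.05 Ω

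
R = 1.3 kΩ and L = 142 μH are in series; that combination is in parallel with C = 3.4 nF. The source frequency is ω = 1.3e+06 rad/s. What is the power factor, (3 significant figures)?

0.172

X_L = ωL = 185 Ω
X_C = 1/(ωC) = 226 Ω
Branch 1 (R+jX_L): Z₁ = 1300 + j185 Ω, |Z₁| = 1310 Ω
Branch 2 (−jX_C): Z₂ = −j226 Ω
Parallel: Z = Z₁Z₂/(Z₁+Z₂), |Z| = 228 Ω, ∠Z = -80.1°
cos φ = cos(-80.1°) = 0.172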